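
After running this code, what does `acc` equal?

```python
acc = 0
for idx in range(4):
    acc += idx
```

Let's trace through this code step by step.

Initialize: acc = 0
Entering loop: for idx in range(4):

After execution: acc = 6
6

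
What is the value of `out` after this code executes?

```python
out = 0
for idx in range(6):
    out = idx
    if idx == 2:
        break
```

Let's trace through this code step by step.

Initialize: out = 0
Entering loop: for idx in range(6):

After execution: out = 2
2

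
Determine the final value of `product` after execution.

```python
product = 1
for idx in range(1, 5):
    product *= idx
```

Let's trace through this code step by step.

Initialize: product = 1
Entering loop: for idx in range(1, 5):

After execution: product = 24
24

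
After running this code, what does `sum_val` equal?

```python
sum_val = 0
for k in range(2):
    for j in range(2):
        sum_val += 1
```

Let's trace through this code step by step.

Initialize: sum_val = 0
Entering loop: for k in range(2):

After execution: sum_val = 4
4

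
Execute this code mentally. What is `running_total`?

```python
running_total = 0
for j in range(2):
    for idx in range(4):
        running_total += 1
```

Let's trace through this code step by step.

Initialize: running_total = 0
Entering loop: for j in range(2):

After execution: running_total = 8
8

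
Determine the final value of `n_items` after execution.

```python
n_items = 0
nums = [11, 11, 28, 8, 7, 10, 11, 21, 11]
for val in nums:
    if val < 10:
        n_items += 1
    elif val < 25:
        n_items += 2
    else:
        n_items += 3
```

Let's trace through this code step by step.

Initialize: n_items = 0
Initialize: nums = [11, 11, 28, 8, 7, 10, 11, 21, 11]
Entering loop: for val in nums:

After execution: n_items = 17
17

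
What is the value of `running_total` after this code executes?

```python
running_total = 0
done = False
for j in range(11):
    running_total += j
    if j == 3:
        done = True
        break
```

Let's trace through this code step by step.

Initialize: running_total = 0
Initialize: done = False
Entering loop: for j in range(11):

After execution: running_total = 6
6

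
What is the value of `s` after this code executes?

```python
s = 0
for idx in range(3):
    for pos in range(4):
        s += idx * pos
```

Let's trace through this code step by step.

Initialize: s = 0
Entering loop: for idx in range(3):

After execution: s = 18
18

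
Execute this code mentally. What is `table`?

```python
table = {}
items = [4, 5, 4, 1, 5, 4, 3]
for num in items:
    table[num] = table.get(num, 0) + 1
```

Let's trace through this code step by step.

Initialize: table = {}
Initialize: items = [4, 5, 4, 1, 5, 4, 3]
Entering loop: for num in items:

After execution: table = {4: 3, 5: 2, 1: 1, 3: 1}
{4: 3, 5: 2, 1: 1, 3: 1}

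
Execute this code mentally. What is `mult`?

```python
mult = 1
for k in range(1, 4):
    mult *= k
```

Let's trace through this code step by step.

Initialize: mult = 1
Entering loop: for k in range(1, 4):

After execution: mult = 6
6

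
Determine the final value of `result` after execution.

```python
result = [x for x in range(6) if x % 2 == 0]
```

Let's trace through this code step by step.

Initialize: result = [x for x in range(6) if x % 2 == 0]

After execution: result = [0, 2, 4]
[0, 2, 4]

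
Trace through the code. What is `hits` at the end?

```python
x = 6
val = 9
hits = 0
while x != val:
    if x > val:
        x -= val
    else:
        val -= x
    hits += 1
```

Let's trace through this code step by step.

Initialize: x = 6
Initialize: val = 9
Initialize: hits = 0
Entering loop: while x != val:

After execution: hits = 2
2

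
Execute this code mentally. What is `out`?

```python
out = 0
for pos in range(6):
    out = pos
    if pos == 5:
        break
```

Let's trace through this code step by step.

Initialize: out = 0
Entering loop: for pos in range(6):

After execution: out = 5
5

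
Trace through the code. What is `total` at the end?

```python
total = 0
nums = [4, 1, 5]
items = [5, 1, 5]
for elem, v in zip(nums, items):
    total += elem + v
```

Let's trace through this code step by step.

Initialize: total = 0
Initialize: nums = [4, 1, 5]
Initialize: items = [5, 1, 5]
Entering loop: for elem, v in zip(nums, items):

After execution: total = 21
21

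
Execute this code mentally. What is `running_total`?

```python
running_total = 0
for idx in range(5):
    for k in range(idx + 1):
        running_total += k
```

Let's trace through this code step by step.

Initialize: running_total = 0
Entering loop: for idx in range(5):

After execution: running_total = 20
20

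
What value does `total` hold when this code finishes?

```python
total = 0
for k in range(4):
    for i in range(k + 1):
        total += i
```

Let's trace through this code step by step.

Initialize: total = 0
Entering loop: for k in range(4):

After execution: total = 10
10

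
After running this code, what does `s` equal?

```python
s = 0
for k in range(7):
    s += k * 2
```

Let's trace through this code step by step.

Initialize: s = 0
Entering loop: for k in range(7):

After execution: s = 42
42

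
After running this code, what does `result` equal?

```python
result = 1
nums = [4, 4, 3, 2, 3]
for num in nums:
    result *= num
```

Let's trace through this code step by step.

Initialize: result = 1
Initialize: nums = [4, 4, 3, 2, 3]
Entering loop: for num in nums:

After execution: result = 288
288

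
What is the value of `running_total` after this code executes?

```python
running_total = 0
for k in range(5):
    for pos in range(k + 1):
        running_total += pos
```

Let's trace through this code step by step.

Initialize: running_total = 0
Entering loop: for k in range(5):

After execution: running_total = 20
20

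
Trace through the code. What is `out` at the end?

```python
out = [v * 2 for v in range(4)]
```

Let's trace through this code step by step.

Initialize: out = [v * 2 for v in range(4)]

After execution: out = [0, 2, 4, 6]
[0, 2, 4, 6]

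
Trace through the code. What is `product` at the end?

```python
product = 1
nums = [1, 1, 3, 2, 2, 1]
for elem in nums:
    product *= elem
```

Let's trace through this code step by step.

Initialize: product = 1
Initialize: nums = [1, 1, 3, 2, 2, 1]
Entering loop: for elem in nums:

After execution: product = 12
12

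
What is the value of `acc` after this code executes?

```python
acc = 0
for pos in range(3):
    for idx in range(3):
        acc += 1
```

Let's trace through this code step by step.

Initialize: acc = 0
Entering loop: for pos in range(3):

After execution: acc = 9
9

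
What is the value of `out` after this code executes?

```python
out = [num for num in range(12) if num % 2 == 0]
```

Let's trace through this code step by step.

Initialize: out = [num for num in range(12) if num % 2 == 0]

After execution: out = [0, 2, 4, 6, 8, 10]
[0, 2, 4, 6, 8, 10]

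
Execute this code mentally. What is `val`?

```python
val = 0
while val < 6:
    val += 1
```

Let's trace through this code step by step.

Initialize: val = 0
Entering loop: while val < 6:

After execution: val = 6
6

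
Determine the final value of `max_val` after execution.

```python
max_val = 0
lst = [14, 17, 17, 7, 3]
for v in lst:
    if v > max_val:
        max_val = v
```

Let's trace through this code step by step.

Initialize: max_val = 0
Initialize: lst = [14, 17, 17, 7, 3]
Entering loop: for v in lst:

After execution: max_val = 17
17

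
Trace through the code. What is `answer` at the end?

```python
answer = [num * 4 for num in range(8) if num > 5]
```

Let's trace through this code step by step.

Initialize: answer = [num * 4 for num in range(8) if num > 5]

After execution: answer = [24, 28]
[24, 28]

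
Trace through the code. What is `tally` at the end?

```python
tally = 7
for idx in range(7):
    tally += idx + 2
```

Let's trace through this code step by step.

Initialize: tally = 7
Entering loop: for idx in range(7):

After execution: tally = 42
42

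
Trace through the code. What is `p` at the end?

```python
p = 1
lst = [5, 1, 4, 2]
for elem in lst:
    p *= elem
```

Let's trace through this code step by step.

Initialize: p = 1
Initialize: lst = [5, 1, 4, 2]
Entering loop: for elem in lst:

After execution: p = 40
40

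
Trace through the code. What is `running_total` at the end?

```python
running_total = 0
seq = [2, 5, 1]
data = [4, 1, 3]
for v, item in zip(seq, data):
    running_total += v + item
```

Let's trace through this code step by step.

Initialize: running_total = 0
Initialize: seq = [2, 5, 1]
Initialize: data = [4, 1, 3]
Entering loop: for v, item in zip(seq, data):

After execution: running_total = 16
16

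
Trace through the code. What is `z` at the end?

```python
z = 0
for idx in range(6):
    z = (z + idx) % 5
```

Let's trace through this code step by step.

Initialize: z = 0
Entering loop: for idx in range(6):

After execution: z = 0
0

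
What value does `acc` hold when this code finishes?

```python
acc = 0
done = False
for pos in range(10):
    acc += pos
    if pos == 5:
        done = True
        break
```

Let's trace through this code step by step.

Initialize: acc = 0
Initialize: done = False
Entering loop: for pos in range(10):

After execution: acc = 15
15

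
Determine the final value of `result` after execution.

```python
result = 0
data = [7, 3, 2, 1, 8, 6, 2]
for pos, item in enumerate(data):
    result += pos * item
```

Let's trace through this code step by step.

Initialize: result = 0
Initialize: data = [7, 3, 2, 1, 8, 6, 2]
Entering loop: for pos, item in enumerate(data):

After execution: result = 84
84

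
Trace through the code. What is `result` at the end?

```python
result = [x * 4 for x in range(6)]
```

Let's trace through this code step by step.

Initialize: result = [x * 4 for x in range(6)]

After execution: result = [0, 4, 8, 12, 16, 20]
[0, 4, 8, 12, 16, 20]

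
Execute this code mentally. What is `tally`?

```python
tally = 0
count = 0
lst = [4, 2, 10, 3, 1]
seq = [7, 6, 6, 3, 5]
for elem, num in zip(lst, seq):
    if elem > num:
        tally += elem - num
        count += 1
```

Let's trace through this code step by step.

Initialize: tally = 0
Initialize: count = 0
Initialize: lst = [4, 2, 10, 3, 1]
Initialize: seq = [7, 6, 6, 3, 5]
Entering loop: for elem, num in zip(lst, seq):

After execution: tally = 4
4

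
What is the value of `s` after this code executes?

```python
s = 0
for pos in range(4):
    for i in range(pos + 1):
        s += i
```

Let's trace through this code step by step.

Initialize: s = 0
Entering loop: for pos in range(4):

After execution: s = 10
10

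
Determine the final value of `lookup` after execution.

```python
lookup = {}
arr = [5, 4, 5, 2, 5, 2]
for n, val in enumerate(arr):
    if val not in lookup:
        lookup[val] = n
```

Let's trace through this code step by step.

Initialize: lookup = {}
Initialize: arr = [5, 4, 5, 2, 5, 2]
Entering loop: for n, val in enumerate(arr):

After execution: lookup = {5: 0, 4: 1, 2: 3}
{5: 0, 4: 1, 2: 3}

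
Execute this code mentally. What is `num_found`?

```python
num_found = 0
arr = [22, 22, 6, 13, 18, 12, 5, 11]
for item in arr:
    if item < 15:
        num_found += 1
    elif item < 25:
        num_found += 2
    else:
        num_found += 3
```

Let's trace through this code step by step.

Initialize: num_found = 0
Initialize: arr = [22, 22, 6, 13, 18, 12, 5, 11]
Entering loop: for item in arr:

After execution: num_found = 11
11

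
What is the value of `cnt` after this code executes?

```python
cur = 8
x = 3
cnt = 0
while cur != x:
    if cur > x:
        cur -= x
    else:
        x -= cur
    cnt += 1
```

Let's trace through this code step by step.

Initialize: cur = 8
Initialize: x = 3
Initialize: cnt = 0
Entering loop: while cur != x:

After execution: cnt = 4
4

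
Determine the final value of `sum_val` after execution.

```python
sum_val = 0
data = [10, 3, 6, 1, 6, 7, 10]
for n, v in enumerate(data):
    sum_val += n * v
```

Let's trace through this code step by step.

Initialize: sum_val = 0
Initialize: data = [10, 3, 6, 1, 6, 7, 10]
Entering loop: for n, v in enumerate(data):

After execution: sum_val = 137
137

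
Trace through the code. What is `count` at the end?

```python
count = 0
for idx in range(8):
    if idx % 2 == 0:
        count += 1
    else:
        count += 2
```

Let's trace through this code step by step.

Initialize: count = 0
Entering loop: for idx in range(8):

After execution: count = 12
12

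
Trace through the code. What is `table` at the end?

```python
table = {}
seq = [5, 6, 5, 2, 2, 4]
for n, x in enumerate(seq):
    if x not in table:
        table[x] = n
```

Let's trace through this code step by step.

Initialize: table = {}
Initialize: seq = [5, 6, 5, 2, 2, 4]
Entering loop: for n, x in enumerate(seq):

After execution: table = {5: 0, 6: 1, 2: 3, 4: 5}
{5: 0, 6: 1, 2: 3, 4: 5}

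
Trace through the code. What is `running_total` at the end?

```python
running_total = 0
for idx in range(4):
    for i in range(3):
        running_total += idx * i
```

Let's trace through this code step by step.

Initialize: running_total = 0
Entering loop: for idx in range(4):

After execution: running_total = 18
18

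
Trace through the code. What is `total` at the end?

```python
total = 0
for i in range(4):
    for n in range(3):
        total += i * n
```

Let's trace through this code step by step.

Initialize: total = 0
Entering loop: for i in range(4):

After execution: total = 18
18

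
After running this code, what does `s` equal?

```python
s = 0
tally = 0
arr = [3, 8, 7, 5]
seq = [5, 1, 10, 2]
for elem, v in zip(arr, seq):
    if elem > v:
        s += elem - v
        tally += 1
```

Let's trace through this code step by step.

Initialize: s = 0
Initialize: tally = 0
Initialize: arr = [3, 8, 7, 5]
Initialize: seq = [5, 1, 10, 2]
Entering loop: for elem, v in zip(arr, seq):

After execution: s = 10
10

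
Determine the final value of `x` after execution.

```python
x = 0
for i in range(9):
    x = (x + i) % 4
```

Let's trace through this code step by step.

Initialize: x = 0
Entering loop: for i in range(9):

After execution: x = 0
0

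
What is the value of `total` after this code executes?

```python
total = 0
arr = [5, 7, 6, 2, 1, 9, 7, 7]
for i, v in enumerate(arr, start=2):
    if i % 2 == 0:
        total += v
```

Let's trace through this code step by step.

Initialize: total = 0
Initialize: arr = [5, 7, 6, 2, 1, 9, 7, 7]
Entering loop: for i, v in enumerate(arr, start=2):

After execution: total = 19
19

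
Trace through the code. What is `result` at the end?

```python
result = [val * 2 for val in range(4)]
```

Let's trace through this code step by step.

Initialize: result = [val * 2 for val in range(4)]

After execution: result = [0, 2, 4, 6]
[0, 2, 4, 6]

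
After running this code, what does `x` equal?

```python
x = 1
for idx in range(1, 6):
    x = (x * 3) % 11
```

Let's trace through this code step by step.

Initialize: x = 1
Entering loop: for idx in range(1, 6):

After execution: x = 1
1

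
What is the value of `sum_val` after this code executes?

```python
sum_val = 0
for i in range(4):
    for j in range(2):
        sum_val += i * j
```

Let's trace through this code step by step.

Initialize: sum_val = 0
Entering loop: for i in range(4):

After execution: sum_val = 6
6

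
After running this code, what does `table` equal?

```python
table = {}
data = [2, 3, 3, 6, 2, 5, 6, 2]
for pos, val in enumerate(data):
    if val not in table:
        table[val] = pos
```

Let's trace through this code step by step.

Initialize: table = {}
Initialize: data = [2, 3, 3, 6, 2, 5, 6, 2]
Entering loop: for pos, val in enumerate(data):

After execution: table = {2: 0, 3: 1, 6: 3, 5: 5}
{2: 0, 3: 1, 6: 3, 5: 5}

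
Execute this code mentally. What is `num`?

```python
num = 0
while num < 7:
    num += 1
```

Let's trace through this code step by step.

Initialize: num = 0
Entering loop: while num < 7:

After execution: num = 7
7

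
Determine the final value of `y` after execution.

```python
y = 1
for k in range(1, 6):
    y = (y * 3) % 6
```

Let's trace through this code step by step.

Initialize: y = 1
Entering loop: for k in range(1, 6):

After execution: y = 3
3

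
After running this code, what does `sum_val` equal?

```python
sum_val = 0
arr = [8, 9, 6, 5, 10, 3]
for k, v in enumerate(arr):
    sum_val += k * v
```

Let's trace through this code step by step.

Initialize: sum_val = 0
Initialize: arr = [8, 9, 6, 5, 10, 3]
Entering loop: for k, v in enumerate(arr):

After execution: sum_val = 91
91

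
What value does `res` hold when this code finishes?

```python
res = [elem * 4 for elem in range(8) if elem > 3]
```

Let's trace through this code step by step.

Initialize: res = [elem * 4 for elem in range(8) if elem > 3]

After execution: res = [16, 20, 24, 28]
[16, 20, 24, 28]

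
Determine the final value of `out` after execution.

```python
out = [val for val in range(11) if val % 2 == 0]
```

Let's trace through this code step by step.

Initialize: out = [val for val in range(11) if val % 2 == 0]

After execution: out = [0, 2, 4, 6, 8, 10]
[0, 2, 4, 6, 8, 10]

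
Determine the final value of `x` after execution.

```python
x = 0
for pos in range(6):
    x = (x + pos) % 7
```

Let's trace through this code step by step.

Initialize: x = 0
Entering loop: for pos in range(6):

After execution: x = 1
1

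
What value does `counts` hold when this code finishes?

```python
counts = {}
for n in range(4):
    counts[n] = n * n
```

Let's trace through this code step by step.

Initialize: counts = {}
Entering loop: for n in range(4):

After execution: counts = {0: 0, 1: 1, 2: 4, 3: 9}
{0: 0, 1: 1, 2: 4, 3: 9}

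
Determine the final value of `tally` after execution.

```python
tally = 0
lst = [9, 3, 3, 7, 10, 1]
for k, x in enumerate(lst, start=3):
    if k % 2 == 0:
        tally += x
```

Let's trace through this code step by step.

Initialize: tally = 0
Initialize: lst = [9, 3, 3, 7, 10, 1]
Entering loop: for k, x in enumerate(lst, start=3):

After execution: tally = 11
11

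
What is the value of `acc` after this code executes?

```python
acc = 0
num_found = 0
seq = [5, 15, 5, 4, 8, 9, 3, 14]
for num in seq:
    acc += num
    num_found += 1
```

Let's trace through this code step by step.

Initialize: acc = 0
Initialize: num_found = 0
Initialize: seq = [5, 15, 5, 4, 8, 9, 3, 14]
Entering loop: for num in seq:

After execution: acc = 63
63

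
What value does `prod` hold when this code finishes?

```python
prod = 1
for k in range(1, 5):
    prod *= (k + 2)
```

Let's trace through this code step by step.

Initialize: prod = 1
Entering loop: for k in range(1, 5):

After execution: prod = 360
360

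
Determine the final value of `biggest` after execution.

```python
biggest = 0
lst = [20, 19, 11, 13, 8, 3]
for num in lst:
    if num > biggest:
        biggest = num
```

Let's trace through this code step by step.

Initialize: biggest = 0
Initialize: lst = [20, 19, 11, 13, 8, 3]
Entering loop: for num in lst:

After execution: biggest = 20
20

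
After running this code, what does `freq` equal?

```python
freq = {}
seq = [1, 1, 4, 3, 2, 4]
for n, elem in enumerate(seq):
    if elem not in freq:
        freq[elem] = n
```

Let's trace through this code step by step.

Initialize: freq = {}
Initialize: seq = [1, 1, 4, 3, 2, 4]
Entering loop: for n, elem in enumerate(seq):

After execution: freq = {1: 0, 4: 2, 3: 3, 2: 4}
{1: 0, 4: 2, 3: 3, 2: 4}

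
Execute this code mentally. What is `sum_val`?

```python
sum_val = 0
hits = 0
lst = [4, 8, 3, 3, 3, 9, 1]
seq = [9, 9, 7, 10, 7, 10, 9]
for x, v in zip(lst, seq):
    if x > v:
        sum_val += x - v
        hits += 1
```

Let's trace through this code step by step.

Initialize: sum_val = 0
Initialize: hits = 0
Initialize: lst = [4, 8, 3, 3, 3, 9, 1]
Initialize: seq = [9, 9, 7, 10, 7, 10, 9]
Entering loop: for x, v in zip(lst, seq):

After execution: sum_val = 0
0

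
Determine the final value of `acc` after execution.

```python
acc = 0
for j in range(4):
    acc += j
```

Let's trace through this code step by step.

Initialize: acc = 0
Entering loop: for j in range(4):

After execution: acc = 6
6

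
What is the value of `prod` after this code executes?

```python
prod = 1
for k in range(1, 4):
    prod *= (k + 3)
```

Let's trace through this code step by step.

Initialize: prod = 1
Entering loop: for k in range(1, 4):

After execution: prod = 120
120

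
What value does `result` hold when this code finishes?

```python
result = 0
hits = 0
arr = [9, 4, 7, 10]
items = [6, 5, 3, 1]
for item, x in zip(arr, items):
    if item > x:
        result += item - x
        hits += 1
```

Let's trace through this code step by step.

Initialize: result = 0
Initialize: hits = 0
Initialize: arr = [9, 4, 7, 10]
Initialize: items = [6, 5, 3, 1]
Entering loop: for item, x in zip(arr, items):

After execution: result = 16
16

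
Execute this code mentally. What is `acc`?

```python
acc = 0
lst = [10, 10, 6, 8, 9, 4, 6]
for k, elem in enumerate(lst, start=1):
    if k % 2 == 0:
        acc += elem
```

Let's trace through this code step by step.

Initialize: acc = 0
Initialize: lst = [10, 10, 6, 8, 9, 4, 6]
Entering loop: for k, elem in enumerate(lst, start=1):

After execution: acc = 22
22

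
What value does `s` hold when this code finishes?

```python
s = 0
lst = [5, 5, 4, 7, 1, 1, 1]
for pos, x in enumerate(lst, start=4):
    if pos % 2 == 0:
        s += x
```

Let's trace through this code step by step.

Initialize: s = 0
Initialize: lst = [5, 5, 4, 7, 1, 1, 1]
Entering loop: for pos, x in enumerate(lst, start=4):

After execution: s = 11
11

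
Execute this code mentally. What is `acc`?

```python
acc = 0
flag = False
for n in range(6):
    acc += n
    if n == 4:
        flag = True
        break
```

Let's trace through this code step by step.

Initialize: acc = 0
Initialize: flag = False
Entering loop: for n in range(6):

After execution: acc = 10
10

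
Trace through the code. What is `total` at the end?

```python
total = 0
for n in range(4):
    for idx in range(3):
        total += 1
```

Let's trace through this code step by step.

Initialize: total = 0
Entering loop: for n in range(4):

After execution: total = 12
12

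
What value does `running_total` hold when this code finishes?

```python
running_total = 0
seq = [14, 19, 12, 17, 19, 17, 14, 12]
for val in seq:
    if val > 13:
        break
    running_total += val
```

Let's trace through this code step by step.

Initialize: running_total = 0
Initialize: seq = [14, 19, 12, 17, 19, 17, 14, 12]
Entering loop: for val in seq:

After execution: running_total = 0
0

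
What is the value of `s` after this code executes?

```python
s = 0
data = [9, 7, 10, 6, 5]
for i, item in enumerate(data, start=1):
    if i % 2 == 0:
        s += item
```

Let's trace through this code step by step.

Initialize: s = 0
Initialize: data = [9, 7, 10, 6, 5]
Entering loop: for i, item in enumerate(data, start=1):

After execution: s = 13
13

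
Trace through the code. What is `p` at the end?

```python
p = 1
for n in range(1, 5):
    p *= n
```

Let's trace through this code step by step.

Initialize: p = 1
Entering loop: for n in range(1, 5):

After execution: p = 24
24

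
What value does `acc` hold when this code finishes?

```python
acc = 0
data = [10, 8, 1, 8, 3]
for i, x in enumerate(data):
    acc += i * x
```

Let's trace through this code step by step.

Initialize: acc = 0
Initialize: data = [10, 8, 1, 8, 3]
Entering loop: for i, x in enumerate(data):

After execution: acc = 46
46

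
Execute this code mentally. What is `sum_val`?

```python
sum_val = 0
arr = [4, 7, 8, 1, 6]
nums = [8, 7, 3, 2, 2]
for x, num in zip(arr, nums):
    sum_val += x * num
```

Let's trace through this code step by step.

Initialize: sum_val = 0
Initialize: arr = [4, 7, 8, 1, 6]
Initialize: nums = [8, 7, 3, 2, 2]
Entering loop: for x, num in zip(arr, nums):

After execution: sum_val = 119
119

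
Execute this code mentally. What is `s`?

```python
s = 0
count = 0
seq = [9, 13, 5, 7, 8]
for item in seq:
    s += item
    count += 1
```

Let's trace through this code step by step.

Initialize: s = 0
Initialize: count = 0
Initialize: seq = [9, 13, 5, 7, 8]
Entering loop: for item in seq:

After execution: s = 42
42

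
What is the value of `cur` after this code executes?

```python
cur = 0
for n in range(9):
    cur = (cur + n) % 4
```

Let's trace through this code step by step.

Initialize: cur = 0
Entering loop: for n in range(9):

After execution: cur = 0
0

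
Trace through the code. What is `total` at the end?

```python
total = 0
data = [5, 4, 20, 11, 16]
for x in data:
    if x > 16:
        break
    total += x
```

Let's trace through this code step by step.

Initialize: total = 0
Initialize: data = [5, 4, 20, 11, 16]
Entering loop: for x in data:

After execution: total = 9
9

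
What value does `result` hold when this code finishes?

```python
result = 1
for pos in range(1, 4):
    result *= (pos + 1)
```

Let's trace through this code step by step.

Initialize: result = 1
Entering loop: for pos in range(1, 4):

After execution: result = 24
24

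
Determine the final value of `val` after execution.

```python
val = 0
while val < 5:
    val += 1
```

Let's trace through this code step by step.

Initialize: val = 0
Entering loop: while val < 5:

After execution: val = 5
5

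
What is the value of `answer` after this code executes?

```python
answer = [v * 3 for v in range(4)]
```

Let's trace through this code step by step.

Initialize: answer = [v * 3 for v in range(4)]

After execution: answer = [0, 3, 6, 9]
[0, 3, 6, 9]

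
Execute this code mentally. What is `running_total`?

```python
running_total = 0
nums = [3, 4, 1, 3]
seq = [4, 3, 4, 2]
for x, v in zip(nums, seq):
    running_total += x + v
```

Let's trace through this code step by step.

Initialize: running_total = 0
Initialize: nums = [3, 4, 1, 3]
Initialize: seq = [4, 3, 4, 2]
Entering loop: for x, v in zip(nums, seq):

After execution: running_total = 24
24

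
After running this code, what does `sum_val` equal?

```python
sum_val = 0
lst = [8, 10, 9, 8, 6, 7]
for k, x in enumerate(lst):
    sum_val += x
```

Let's trace through this code step by step.

Initialize: sum_val = 0
Initialize: lst = [8, 10, 9, 8, 6, 7]
Entering loop: for k, x in enumerate(lst):

After execution: sum_val = 48
48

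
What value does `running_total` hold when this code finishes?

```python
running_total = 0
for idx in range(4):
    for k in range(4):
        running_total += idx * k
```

Let's trace through this code step by step.

Initialize: running_total = 0
Entering loop: for idx in range(4):

After execution: running_total = 36
36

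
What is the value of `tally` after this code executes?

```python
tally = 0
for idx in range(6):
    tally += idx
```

Let's trace through this code step by step.

Initialize: tally = 0
Entering loop: for idx in range(6):

After execution: tally = 15
15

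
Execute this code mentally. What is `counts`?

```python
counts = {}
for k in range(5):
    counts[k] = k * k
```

Let's trace through this code step by step.

Initialize: counts = {}
Entering loop: for k in range(5):

After execution: counts = {0: 0, 1: 1, 2: 4, 3: 9, 4: 16}
{0: 0, 1: 1, 2: 4, 3: 9, 4: 16}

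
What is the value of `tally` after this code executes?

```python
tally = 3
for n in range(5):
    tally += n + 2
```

Let's trace through this code step by step.

Initialize: tally = 3
Entering loop: for n in range(5):

After execution: tally = 23
23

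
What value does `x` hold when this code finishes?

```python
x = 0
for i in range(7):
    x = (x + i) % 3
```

Let's trace through this code step by step.

Initialize: x = 0
Entering loop: for i in range(7):

After execution: x = 0
0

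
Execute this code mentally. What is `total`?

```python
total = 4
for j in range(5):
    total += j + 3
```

Let's trace through this code step by step.

Initialize: total = 4
Entering loop: for j in range(5):

After execution: total = 29
29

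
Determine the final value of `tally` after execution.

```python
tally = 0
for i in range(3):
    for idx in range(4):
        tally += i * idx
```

Let's trace through this code step by step.

Initialize: tally = 0
Entering loop: for i in range(3):

After execution: tally = 18
18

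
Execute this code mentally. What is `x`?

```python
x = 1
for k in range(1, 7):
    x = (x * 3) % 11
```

Let's trace through this code step by step.

Initialize: x = 1
Entering loop: for k in range(1, 7):

After execution: x = 3
3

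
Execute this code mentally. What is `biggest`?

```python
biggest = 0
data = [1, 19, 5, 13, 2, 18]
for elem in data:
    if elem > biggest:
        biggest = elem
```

Let's trace through this code step by step.

Initialize: biggest = 0
Initialize: data = [1, 19, 5, 13, 2, 18]
Entering loop: for elem in data:

After execution: biggest = 19
19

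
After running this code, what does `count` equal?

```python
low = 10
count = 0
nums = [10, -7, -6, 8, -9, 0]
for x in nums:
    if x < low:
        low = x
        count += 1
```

Let's trace through this code step by step.

Initialize: low = 10
Initialize: count = 0
Initialize: nums = [10, -7, -6, 8, -9, 0]
Entering loop: for x in nums:

After execution: count = 2
2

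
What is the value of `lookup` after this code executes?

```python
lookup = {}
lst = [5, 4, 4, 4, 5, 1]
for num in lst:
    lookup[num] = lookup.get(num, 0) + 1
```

Let's trace through this code step by step.

Initialize: lookup = {}
Initialize: lst = [5, 4, 4, 4, 5, 1]
Entering loop: for num in lst:

After execution: lookup = {5: 2, 4: 3, 1: 1}
{5: 2, 4: 3, 1: 1}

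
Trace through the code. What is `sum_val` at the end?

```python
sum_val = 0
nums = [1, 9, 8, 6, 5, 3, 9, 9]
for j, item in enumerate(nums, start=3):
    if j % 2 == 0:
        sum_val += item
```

Let's trace through this code step by step.

Initialize: sum_val = 0
Initialize: nums = [1, 9, 8, 6, 5, 3, 9, 9]
Entering loop: for j, item in enumerate(nums, start=3):

After execution: sum_val = 27
27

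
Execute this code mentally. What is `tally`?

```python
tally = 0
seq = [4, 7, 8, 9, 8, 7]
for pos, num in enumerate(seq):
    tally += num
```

Let's trace through this code step by step.

Initialize: tally = 0
Initialize: seq = [4, 7, 8, 9, 8, 7]
Entering loop: for pos, num in enumerate(seq):

After execution: tally = 43
43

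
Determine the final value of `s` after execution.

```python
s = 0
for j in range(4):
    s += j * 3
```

Let's trace through this code step by step.

Initialize: s = 0
Entering loop: for j in range(4):

After execution: s = 18
18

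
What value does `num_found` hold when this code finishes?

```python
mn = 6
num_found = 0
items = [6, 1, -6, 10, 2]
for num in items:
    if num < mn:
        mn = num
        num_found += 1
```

Let's trace through this code step by step.

Initialize: mn = 6
Initialize: num_found = 0
Initialize: items = [6, 1, -6, 10, 2]
Entering loop: for num in items:

After execution: num_found = 2
2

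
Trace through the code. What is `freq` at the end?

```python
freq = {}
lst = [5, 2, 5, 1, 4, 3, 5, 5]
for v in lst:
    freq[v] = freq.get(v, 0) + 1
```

Let's trace through this code step by step.

Initialize: freq = {}
Initialize: lst = [5, 2, 5, 1, 4, 3, 5, 5]
Entering loop: for v in lst:

After execution: freq = {5: 4, 2: 1, 1: 1, 4: 1, 3: 1}
{5: 4, 2: 1, 1: 1, 4: 1, 3: 1}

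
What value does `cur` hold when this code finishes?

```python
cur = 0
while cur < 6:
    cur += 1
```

Let's trace through this code step by step.

Initialize: cur = 0
Entering loop: while cur < 6:

After execution: cur = 6
6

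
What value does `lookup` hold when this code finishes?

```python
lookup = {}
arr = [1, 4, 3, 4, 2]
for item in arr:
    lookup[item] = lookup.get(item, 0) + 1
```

Let's trace through this code step by step.

Initialize: lookup = {}
Initialize: arr = [1, 4, 3, 4, 2]
Entering loop: for item in arr:

After execution: lookup = {1: 1, 4: 2, 3: 1, 2: 1}
{1: 1, 4: 2, 3: 1, 2: 1}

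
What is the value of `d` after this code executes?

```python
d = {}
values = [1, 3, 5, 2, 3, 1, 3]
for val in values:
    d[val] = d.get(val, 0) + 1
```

Let's trace through this code step by step.

Initialize: d = {}
Initialize: values = [1, 3, 5, 2, 3, 1, 3]
Entering loop: for val in values:

After execution: d = {1: 2, 3: 3, 5: 1, 2: 1}
{1: 2, 3: 3, 5: 1, 2: 1}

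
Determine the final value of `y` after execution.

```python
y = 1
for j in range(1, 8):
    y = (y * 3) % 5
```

Let's trace through this code step by step.

Initialize: y = 1
Entering loop: for j in range(1, 8):

After execution: y = 2
2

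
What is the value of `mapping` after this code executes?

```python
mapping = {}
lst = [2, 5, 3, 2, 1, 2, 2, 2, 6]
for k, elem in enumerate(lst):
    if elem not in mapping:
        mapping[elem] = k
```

Let's trace through this code step by step.

Initialize: mapping = {}
Initialize: lst = [2, 5, 3, 2, 1, 2, 2, 2, 6]
Entering loop: for k, elem in enumerate(lst):

After execution: mapping = {2: 0, 5: 1, 3: 2, 1: 4, 6: 8}
{2: 0, 5: 1, 3: 2, 1: 4, 6: 8}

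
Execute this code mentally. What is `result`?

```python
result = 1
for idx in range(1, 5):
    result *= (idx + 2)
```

Let's trace through this code step by step.

Initialize: result = 1
Entering loop: for idx in range(1, 5):

After execution: result = 360
360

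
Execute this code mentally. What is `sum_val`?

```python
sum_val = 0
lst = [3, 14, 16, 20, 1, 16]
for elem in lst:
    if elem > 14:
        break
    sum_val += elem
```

Let's trace through this code step by step.

Initialize: sum_val = 0
Initialize: lst = [3, 14, 16, 20, 1, 16]
Entering loop: for elem in lst:

After execution: sum_val = 17
17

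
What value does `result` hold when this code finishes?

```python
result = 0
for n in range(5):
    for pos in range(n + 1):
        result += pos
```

Let's trace through this code step by step.

Initialize: result = 0
Entering loop: for n in range(5):

After execution: result = 20
20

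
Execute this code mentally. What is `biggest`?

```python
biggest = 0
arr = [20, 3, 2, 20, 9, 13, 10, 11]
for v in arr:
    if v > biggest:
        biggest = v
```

Let's trace through this code step by step.

Initialize: biggest = 0
Initialize: arr = [20, 3, 2, 20, 9, 13, 10, 11]
Entering loop: for v in arr:

After execution: biggest = 20
20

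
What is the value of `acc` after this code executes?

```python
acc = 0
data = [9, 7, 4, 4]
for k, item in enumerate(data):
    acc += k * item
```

Let's trace through this code step by step.

Initialize: acc = 0
Initialize: data = [9, 7, 4, 4]
Entering loop: for k, item in enumerate(data):

After execution: acc = 27
27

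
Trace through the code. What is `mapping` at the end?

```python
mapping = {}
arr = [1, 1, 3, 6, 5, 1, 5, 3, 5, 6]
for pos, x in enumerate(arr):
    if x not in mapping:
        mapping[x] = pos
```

Let's trace through this code step by step.

Initialize: mapping = {}
Initialize: arr = [1, 1, 3, 6, 5, 1, 5, 3, 5, 6]
Entering loop: for pos, x in enumerate(arr):

After execution: mapping = {1: 0, 3: 2, 6: 3, 5: 4}
{1: 0, 3: 2, 6: 3, 5: 4}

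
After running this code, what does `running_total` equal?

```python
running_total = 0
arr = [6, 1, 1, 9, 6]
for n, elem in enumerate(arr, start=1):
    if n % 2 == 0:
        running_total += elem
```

Let's trace through this code step by step.

Initialize: running_total = 0
Initialize: arr = [6, 1, 1, 9, 6]
Entering loop: for n, elem in enumerate(arr, start=1):

After execution: running_total = 10
10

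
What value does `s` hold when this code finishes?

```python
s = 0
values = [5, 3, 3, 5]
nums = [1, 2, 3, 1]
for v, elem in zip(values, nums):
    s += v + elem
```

Let's trace through this code step by step.

Initialize: s = 0
Initialize: values = [5, 3, 3, 5]
Initialize: nums = [1, 2, 3, 1]
Entering loop: for v, elem in zip(values, nums):

After execution: s = 23
23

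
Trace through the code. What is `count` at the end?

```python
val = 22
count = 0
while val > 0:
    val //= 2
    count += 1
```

Let's trace through this code step by step.

Initialize: val = 22
Initialize: count = 0
Entering loop: while val > 0:

After execution: count = 5
5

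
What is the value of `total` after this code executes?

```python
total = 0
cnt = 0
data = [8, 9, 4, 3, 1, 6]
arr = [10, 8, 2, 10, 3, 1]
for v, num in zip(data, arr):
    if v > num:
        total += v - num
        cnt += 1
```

Let's trace through this code step by step.

Initialize: total = 0
Initialize: cnt = 0
Initialize: data = [8, 9, 4, 3, 1, 6]
Initialize: arr = [10, 8, 2, 10, 3, 1]
Entering loop: for v, num in zip(data, arr):

After execution: total = 8
8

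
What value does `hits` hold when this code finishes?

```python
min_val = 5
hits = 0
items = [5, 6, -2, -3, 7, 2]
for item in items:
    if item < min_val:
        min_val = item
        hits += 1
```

Let's trace through this code step by step.

Initialize: min_val = 5
Initialize: hits = 0
Initialize: items = [5, 6, -2, -3, 7, 2]
Entering loop: for item in items:

After execution: hits = 2
2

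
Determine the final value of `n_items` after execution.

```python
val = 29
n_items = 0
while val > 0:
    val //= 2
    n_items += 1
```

Let's trace through this code step by step.

Initialize: val = 29
Initialize: n_items = 0
Entering loop: while val > 0:

After execution: n_items = 5
5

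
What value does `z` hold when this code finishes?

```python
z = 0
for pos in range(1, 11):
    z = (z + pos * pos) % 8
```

Let's trace through this code step by step.

Initialize: z = 0
Entering loop: for pos in range(1, 11):

After execution: z = 1
1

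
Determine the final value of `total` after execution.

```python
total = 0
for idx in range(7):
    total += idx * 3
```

Let's trace through this code step by step.

Initialize: total = 0
Entering loop: for idx in range(7):

After execution: total = 63
63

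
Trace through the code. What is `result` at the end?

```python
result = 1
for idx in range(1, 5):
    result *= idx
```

Let's trace through this code step by step.

Initialize: result = 1
Entering loop: for idx in range(1, 5):

After execution: result = 24
24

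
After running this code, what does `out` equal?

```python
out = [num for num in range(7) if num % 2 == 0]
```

Let's trace through this code step by step.

Initialize: out = [num for num in range(7) if num % 2 == 0]

After execution: out = [0, 2, 4, 6]
[0, 2, 4, 6]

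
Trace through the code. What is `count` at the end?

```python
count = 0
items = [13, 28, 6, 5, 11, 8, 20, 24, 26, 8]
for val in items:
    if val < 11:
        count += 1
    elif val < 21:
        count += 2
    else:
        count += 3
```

Let's trace through this code step by step.

Initialize: count = 0
Initialize: items = [13, 28, 6, 5, 11, 8, 20, 24, 26, 8]
Entering loop: for val in items:

After execution: count = 19
19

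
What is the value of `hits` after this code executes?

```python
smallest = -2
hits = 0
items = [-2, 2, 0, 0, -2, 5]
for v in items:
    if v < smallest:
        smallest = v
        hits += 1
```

Let's trace through this code step by step.

Initialize: smallest = -2
Initialize: hits = 0
Initialize: items = [-2, 2, 0, 0, -2, 5]
Entering loop: for v in items:

After execution: hits = 0
0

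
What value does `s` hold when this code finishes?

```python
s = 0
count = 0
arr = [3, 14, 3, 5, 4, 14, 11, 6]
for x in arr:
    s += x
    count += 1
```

Let's trace through this code step by step.

Initialize: s = 0
Initialize: count = 0
Initialize: arr = [3, 14, 3, 5, 4, 14, 11, 6]
Entering loop: for x in arr:

After execution: s = 60
60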